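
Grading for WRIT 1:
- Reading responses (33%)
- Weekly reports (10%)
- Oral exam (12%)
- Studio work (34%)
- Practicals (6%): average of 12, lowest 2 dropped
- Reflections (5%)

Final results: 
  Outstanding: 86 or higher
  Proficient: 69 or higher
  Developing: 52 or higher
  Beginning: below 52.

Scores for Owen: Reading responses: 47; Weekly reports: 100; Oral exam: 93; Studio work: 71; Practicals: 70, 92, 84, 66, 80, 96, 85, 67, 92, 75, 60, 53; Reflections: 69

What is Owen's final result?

Proficient

Practicals: drop 53, 60 → average of remaining 10 = 807/10 = 80.7
Weighted total:
  Reading responses 47 × 0.33 = 15.51
  Weekly reports 100 × 0.1 = 10
  Oral exam 93 × 0.12 = 11.16
  Studio work 71 × 0.34 = 24.14
  Practicals 80.7 × 0.06 = 4.842
  Reflections 69 × 0.05 = 3.45
Sum = 69.102
69.102 is ≥ 69 and < 86 → Proficient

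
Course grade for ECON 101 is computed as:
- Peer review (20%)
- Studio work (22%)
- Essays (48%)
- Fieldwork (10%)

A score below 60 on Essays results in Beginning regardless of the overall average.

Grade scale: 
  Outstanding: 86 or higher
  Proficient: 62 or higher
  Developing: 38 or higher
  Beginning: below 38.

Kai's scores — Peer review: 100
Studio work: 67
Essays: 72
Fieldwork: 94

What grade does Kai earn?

Essays score 72 ≥ 60: minimum met.
Weighted total:
  Peer review 100 × 0.2 = 20
  Studio work 67 × 0.22 = 14.74
  Essays 72 × 0.48 = 34.56
  Fieldwork 94 × 0.1 = 9.4
Sum = 78.7
78.7 is ≥ 62 and < 86 → Proficient

Proficient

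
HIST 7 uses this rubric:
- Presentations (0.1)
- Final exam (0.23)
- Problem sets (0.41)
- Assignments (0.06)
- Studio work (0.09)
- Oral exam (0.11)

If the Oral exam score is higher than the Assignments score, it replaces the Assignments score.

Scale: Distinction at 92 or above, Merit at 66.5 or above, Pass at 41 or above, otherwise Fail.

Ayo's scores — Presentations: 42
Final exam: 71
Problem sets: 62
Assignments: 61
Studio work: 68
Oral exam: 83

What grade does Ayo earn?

Oral exam (83) > Assignments (61), so Assignments counts as 83.
Weighted total:
  Presentations 42 × 0.1 = 4.2
  Final exam 71 × 0.23 = 16.33
  Problem sets 62 × 0.41 = 25.42
  Assignments 83 × 0.06 = 4.98
  Studio work 68 × 0.09 = 6.12
  Oral exam 83 × 0.11 = 9.13
Sum = 66.18
66.18 is ≥ 41 and < 66.5 → Pass

Pass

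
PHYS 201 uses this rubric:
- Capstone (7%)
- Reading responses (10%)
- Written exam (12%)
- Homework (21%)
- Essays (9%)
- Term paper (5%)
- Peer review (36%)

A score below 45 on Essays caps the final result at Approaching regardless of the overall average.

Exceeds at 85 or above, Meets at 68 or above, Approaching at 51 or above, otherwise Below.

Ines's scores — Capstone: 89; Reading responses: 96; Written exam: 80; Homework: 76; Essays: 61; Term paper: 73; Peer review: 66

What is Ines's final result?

Essays score 61 ≥ 45: minimum met.
Weighted total:
  Capstone 89 × 0.07 = 6.23
  Reading responses 96 × 0.1 = 9.6
  Written exam 80 × 0.12 = 9.6
  Homework 76 × 0.21 = 15.96
  Essays 61 × 0.09 = 5.49
  Term paper 73 × 0.05 = 3.65
  Peer review 66 × 0.36 = 23.76
Sum = 74.29
74.29 is ≥ 68 and < 85 → Meets

Meets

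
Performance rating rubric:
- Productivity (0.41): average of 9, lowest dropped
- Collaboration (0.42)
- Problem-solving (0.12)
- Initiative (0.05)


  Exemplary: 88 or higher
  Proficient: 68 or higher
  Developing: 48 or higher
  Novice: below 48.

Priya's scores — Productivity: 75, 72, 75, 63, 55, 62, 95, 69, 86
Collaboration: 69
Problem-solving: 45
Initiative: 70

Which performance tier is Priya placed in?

Productivity: drop 55 → average of remaining 8 = 597/8 = 74.625
Weighted total:
  Productivity 74.625 × 0.41 = 30.59625
  Collaboration 69 × 0.42 = 28.98
  Problem-solving 45 × 0.12 = 5.4
  Initiative 70 × 0.05 = 3.5
Sum = 68.47625
68.47625 is ≥ 68 and < 88 → Proficient

Proficient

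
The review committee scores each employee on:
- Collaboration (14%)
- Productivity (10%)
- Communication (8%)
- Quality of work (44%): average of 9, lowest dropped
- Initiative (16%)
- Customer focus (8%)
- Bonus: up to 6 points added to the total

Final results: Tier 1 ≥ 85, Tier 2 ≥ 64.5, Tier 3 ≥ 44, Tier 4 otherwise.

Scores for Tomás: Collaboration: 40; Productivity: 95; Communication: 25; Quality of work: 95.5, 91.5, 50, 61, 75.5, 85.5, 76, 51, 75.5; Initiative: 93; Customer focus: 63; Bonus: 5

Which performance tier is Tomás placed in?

Quality of work: drop 50 → average of remaining 8 = 611.5/8 = 76.4375
Weighted total:
  Collaboration 40 × 0.14 = 5.6
  Productivity 95 × 0.1 = 9.5
  Communication 25 × 0.08 = 2
  Quality of work 76.4375 × 0.44 = 33.6325
  Initiative 93 × 0.16 = 14.88
  Customer focus 63 × 0.08 = 5.04
Sum = 70.6525
Bonus: 70.6525 + 5 = 75.6525
75.6525 is ≥ 64.5 and < 85 → Tier 2

Tier 2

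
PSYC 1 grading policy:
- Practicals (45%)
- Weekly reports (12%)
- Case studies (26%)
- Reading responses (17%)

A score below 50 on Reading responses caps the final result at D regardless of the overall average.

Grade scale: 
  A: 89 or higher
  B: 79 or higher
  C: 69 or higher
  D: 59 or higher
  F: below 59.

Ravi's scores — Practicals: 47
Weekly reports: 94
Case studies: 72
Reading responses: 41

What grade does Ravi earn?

Reading responses score 41 < 50: minimum not met.
Weighted total:
  Practicals 47 × 0.45 = 21.15
  Weekly reports 94 × 0.12 = 11.28
  Case studies 72 × 0.26 = 18.72
  Reading responses 41 × 0.17 = 6.97
Sum = 58.12
58.12 would be F; cap at D applies → F.

F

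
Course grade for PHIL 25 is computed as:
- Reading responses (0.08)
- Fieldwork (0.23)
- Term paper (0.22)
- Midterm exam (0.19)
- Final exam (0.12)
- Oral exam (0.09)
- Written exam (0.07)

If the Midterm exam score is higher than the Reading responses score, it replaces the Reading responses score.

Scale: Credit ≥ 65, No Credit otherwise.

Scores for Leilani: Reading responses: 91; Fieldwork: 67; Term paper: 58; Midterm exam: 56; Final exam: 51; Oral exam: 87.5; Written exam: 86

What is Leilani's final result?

Midterm exam (56) ≤ Reading responses (91), so Reading responses stays at 91.
Weighted total:
  Reading responses 91 × 0.08 = 7.28
  Fieldwork 67 × 0.23 = 15.41
  Term paper 58 × 0.22 = 12.76
  Midterm exam 56 × 0.19 = 10.64
  Final exam 51 × 0.12 = 6.12
  Oral exam 87.5 × 0.09 = 7.875
  Written exam 86 × 0.07 = 6.02
Sum = 66.105
66.105 ≥ 65 → Credit

Credit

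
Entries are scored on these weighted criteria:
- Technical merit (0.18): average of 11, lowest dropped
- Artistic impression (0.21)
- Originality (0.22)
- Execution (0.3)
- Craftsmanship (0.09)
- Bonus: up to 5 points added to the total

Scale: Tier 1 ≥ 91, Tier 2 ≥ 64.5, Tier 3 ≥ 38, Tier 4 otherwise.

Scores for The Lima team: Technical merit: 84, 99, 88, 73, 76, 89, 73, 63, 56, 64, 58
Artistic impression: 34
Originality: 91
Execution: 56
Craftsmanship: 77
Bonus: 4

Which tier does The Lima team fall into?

Technical merit: drop 56 → average of remaining 10 = 767/10 = 76.7
Weighted total:
  Technical merit 76.7 × 0.18 = 13.806
  Artistic impression 34 × 0.21 = 7.14
  Originality 91 × 0.22 = 20.02
  Execution 56 × 0.3 = 16.8
  Craftsmanship 77 × 0.09 = 6.93
Sum = 64.696
Bonus: 64.696 + 4 = 68.696
68.696 is ≥ 64.5 and < 91 → Tier 2

Tier 2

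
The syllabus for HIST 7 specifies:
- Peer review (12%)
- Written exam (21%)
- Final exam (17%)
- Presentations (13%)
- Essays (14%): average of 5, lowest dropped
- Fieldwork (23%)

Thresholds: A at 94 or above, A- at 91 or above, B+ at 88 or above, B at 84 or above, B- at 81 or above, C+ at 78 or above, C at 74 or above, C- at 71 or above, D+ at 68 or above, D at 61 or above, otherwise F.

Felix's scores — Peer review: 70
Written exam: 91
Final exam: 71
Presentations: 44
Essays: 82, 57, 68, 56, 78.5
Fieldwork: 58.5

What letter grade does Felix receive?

Essays: drop 56 → average of remaining 4 = 285.5/4 = 71.375
Weighted total:
  Peer review 70 × 0.12 = 8.4
  Written exam 91 × 0.21 = 19.11
  Final exam 71 × 0.17 = 12.07
  Presentations 44 × 0.13 = 5.72
  Essays 71.375 × 0.14 = 9.9925
  Fieldwork 58.5 × 0.23 = 13.455
Sum = 68.7475
68.7475 is ≥ 68 and < 71 → D+

D+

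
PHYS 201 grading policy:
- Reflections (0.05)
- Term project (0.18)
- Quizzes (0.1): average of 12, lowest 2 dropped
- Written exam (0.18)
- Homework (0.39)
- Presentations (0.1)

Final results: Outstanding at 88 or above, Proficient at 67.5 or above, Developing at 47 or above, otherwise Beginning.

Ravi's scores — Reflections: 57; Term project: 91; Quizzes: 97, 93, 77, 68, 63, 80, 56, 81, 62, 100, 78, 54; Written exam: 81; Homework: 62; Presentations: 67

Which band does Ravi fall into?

Quizzes: drop 54, 56 → average of remaining 10 = 799/10 = 79.9
Weighted total:
  Reflections 57 × 0.05 = 2.85
  Term project 91 × 0.18 = 16.38
  Quizzes 79.9 × 0.1 = 7.99
  Written exam 81 × 0.18 = 14.58
  Homework 62 × 0.39 = 24.18
  Presentations 67 × 0.1 = 6.7
Sum = 72.68
72.68 is ≥ 67.5 and < 88 → Proficient

Proficient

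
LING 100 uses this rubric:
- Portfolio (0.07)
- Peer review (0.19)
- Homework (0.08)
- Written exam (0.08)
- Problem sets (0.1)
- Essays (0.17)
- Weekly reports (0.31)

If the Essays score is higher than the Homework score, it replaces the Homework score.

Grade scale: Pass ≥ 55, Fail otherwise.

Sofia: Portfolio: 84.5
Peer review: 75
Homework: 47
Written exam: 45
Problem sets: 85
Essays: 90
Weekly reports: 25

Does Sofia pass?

Essays (90) > Homework (47), so Homework counts as 90.
Weighted total:
  Portfolio 84.5 × 0.07 = 5.915
  Peer review 75 × 0.19 = 14.25
  Homework 90 × 0.08 = 7.2
  Written exam 45 × 0.08 = 3.6
  Problem sets 85 × 0.1 = 8.5
  Essays 90 × 0.17 = 15.3
  Weekly reports 25 × 0.31 = 7.75
Sum = 62.515
62.515 ≥ 55 → Pass

Pass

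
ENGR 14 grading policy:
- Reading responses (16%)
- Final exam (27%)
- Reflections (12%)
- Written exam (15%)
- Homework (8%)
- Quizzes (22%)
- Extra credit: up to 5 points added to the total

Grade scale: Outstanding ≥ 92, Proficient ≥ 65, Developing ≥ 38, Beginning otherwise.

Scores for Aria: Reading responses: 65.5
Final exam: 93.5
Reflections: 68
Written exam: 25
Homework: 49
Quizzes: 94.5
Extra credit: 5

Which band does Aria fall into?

Weighted total:
  Reading responses 65.5 × 0.16 = 10.48
  Final exam 93.5 × 0.27 = 25.245
  Reflections 68 × 0.12 = 8.16
  Written exam 25 × 0.15 = 3.75
  Homework 49 × 0.08 = 3.92
  Quizzes 94.5 × 0.22 = 20.79
Sum = 72.345
Extra credit: 72.345 + 5 = 77.345
77.345 is ≥ 65 and < 92 → Proficient

Proficient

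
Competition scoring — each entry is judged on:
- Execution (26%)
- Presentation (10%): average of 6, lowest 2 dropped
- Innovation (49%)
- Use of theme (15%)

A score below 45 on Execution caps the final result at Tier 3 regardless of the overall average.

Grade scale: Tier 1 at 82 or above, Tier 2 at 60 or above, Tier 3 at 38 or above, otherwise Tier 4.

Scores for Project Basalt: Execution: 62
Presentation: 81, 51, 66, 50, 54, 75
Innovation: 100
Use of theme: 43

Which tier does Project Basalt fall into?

Presentation: drop 50, 51 → average of remaining 4 = 276/4 = 69
Execution score 62 ≥ 45: minimum met.
Weighted total:
  Execution 62 × 0.26 = 16.12
  Presentation 69 × 0.1 = 6.9
  Innovation 100 × 0.49 = 49
  Use of theme 43 × 0.15 = 6.45
Sum = 78.47
78.47 is ≥ 60 and < 82 → Tier 2

Tier 2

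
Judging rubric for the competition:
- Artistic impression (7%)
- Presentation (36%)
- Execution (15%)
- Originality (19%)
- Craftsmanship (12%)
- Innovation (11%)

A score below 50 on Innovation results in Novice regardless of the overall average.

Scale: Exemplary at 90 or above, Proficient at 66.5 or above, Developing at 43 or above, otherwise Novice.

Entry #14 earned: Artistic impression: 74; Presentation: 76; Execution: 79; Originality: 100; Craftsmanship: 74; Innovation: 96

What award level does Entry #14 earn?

Innovation score 96 ≥ 50: minimum met.
Weighted total:
  Artistic impression 74 × 0.07 = 5.18
  Presentation 76 × 0.36 = 27.36
  Execution 79 × 0.15 = 11.85
  Originality 100 × 0.19 = 19
  Craftsmanship 74 × 0.12 = 8.88
  Innovation 96 × 0.11 = 10.56
Sum = 82.83
82.83 is ≥ 66.5 and < 90 → Proficient

Proficient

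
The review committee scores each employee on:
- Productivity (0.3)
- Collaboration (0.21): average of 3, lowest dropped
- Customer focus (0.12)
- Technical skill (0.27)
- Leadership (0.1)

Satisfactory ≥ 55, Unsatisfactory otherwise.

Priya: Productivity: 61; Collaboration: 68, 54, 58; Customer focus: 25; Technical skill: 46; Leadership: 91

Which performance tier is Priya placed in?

Collaboration: drop 54 → average of remaining 2 = 126/2 = 63
Weighted total:
  Productivity 61 × 0.3 = 18.3
  Collaboration 63 × 0.21 = 13.23
  Customer focus 25 × 0.12 = 3
  Technical skill 46 × 0.27 = 12.42
  Leadership 91 × 0.1 = 9.1
Sum = 56.05
56.05 ≥ 55 → Satisfactory

Satisfactory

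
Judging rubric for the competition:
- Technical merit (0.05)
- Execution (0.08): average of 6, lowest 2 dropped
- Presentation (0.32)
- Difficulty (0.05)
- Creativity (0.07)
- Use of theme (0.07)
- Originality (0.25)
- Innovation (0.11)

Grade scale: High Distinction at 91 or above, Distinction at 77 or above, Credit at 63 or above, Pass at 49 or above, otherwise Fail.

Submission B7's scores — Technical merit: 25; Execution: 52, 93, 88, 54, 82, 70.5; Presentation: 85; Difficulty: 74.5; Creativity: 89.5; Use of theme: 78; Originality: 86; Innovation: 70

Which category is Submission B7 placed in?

Distinction

Execution: drop 52, 54 → average of remaining 4 = 333.5/4 = 83.375
Weighted total:
  Technical merit 25 × 0.05 = 1.25
  Execution 83.375 × 0.08 = 6.67
  Presentation 85 × 0.32 = 27.2
  Difficulty 74.5 × 0.05 = 3.725
  Creativity 89.5 × 0.07 = 6.265
  Use of theme 78 × 0.07 = 5.46
  Originality 86 × 0.25 = 21.5
  Innovation 70 × 0.11 = 7.7
Sum = 79.77
79.77 is ≥ 77 and < 91 → Distinction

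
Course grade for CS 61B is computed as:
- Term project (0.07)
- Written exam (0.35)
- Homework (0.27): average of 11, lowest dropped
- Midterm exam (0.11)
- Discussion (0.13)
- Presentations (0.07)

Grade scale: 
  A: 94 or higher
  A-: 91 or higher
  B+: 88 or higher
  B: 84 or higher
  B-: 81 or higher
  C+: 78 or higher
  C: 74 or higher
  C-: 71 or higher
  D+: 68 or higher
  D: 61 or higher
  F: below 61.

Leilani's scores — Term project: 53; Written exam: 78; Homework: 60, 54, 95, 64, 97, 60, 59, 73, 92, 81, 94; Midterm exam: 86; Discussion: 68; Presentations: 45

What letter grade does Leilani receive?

Homework: drop 54 → average of remaining 10 = 775/10 = 77.5
Weighted total:
  Term project 53 × 0.07 = 3.71
  Written exam 78 × 0.35 = 27.3
  Homework 77.5 × 0.27 = 20.925
  Midterm exam 86 × 0.11 = 9.46
  Discussion 68 × 0.13 = 8.84
  Presentations 45 × 0.07 = 3.15
Sum = 73.385
73.385 is ≥ 71 and < 74 → C-

C-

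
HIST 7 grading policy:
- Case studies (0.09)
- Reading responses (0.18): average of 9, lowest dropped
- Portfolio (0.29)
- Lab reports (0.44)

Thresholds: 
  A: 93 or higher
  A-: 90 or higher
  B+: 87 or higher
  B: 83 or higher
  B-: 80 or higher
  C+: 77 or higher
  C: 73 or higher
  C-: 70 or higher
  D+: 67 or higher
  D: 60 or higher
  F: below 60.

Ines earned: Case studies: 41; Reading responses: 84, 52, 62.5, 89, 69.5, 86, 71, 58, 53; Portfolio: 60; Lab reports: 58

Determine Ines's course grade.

Reading responses: drop 52 → average of remaining 8 = 573/8 = 71.625
Weighted total:
  Case studies 41 × 0.09 = 3.69
  Reading responses 71.625 × 0.18 = 12.8925
  Portfolio 60 × 0.29 = 17.4
  Lab reports 58 × 0.44 = 25.52
Sum = 59.5025
59.5025 < 60 → F

F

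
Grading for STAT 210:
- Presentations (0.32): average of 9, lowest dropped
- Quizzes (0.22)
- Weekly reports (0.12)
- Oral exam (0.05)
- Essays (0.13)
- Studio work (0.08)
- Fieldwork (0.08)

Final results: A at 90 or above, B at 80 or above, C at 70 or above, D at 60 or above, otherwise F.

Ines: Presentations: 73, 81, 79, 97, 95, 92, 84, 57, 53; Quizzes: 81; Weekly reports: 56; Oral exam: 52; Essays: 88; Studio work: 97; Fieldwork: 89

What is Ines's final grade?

Presentations: drop 53 → average of remaining 8 = 658/8 = 82.25
Weighted total:
  Presentations 82.25 × 0.32 = 26.32
  Quizzes 81 × 0.22 = 17.82
  Weekly reports 56 × 0.12 = 6.72
  Oral exam 52 × 0.05 = 2.6
  Essays 88 × 0.13 = 11.44
  Studio work 97 × 0.08 = 7.76
  Fieldwork 89 × 0.08 = 7.12
Sum = 79.78
79.78 is ≥ 70 and < 80 → C

C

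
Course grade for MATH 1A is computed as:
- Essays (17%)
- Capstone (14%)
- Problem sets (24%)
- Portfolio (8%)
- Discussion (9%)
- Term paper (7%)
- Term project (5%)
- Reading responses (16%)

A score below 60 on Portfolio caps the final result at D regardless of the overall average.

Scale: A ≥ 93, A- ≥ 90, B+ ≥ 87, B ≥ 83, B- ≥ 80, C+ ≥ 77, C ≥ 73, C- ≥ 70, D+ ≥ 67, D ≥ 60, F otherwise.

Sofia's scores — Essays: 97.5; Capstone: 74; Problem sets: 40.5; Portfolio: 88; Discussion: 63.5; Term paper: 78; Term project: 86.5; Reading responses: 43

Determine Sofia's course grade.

Portfolio score 88 ≥ 60: minimum met.
Weighted total:
  Essays 97.5 × 0.17 = 16.575
  Capstone 74 × 0.14 = 10.36
  Problem sets 40.5 × 0.24 = 9.72
  Portfolio 88 × 0.08 = 7.04
  Discussion 63.5 × 0.09 = 5.715
  Term paper 78 × 0.07 = 5.46
  Term project 86.5 × 0.05 = 4.325
  Reading responses 43 × 0.16 = 6.88
Sum = 66.075
66.075 is ≥ 60 and < 67 → D

D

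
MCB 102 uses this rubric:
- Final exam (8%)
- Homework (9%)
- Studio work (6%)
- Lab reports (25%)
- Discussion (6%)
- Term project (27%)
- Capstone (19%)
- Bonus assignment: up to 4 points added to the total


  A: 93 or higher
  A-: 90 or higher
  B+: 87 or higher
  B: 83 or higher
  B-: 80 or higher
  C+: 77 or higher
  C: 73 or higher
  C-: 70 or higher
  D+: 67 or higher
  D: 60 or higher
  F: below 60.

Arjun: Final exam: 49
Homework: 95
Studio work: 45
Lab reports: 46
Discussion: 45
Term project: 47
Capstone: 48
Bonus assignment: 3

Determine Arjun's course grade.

Weighted total:
  Final exam 49 × 0.08 = 3.92
  Homework 95 × 0.09 = 8.55
  Studio work 45 × 0.06 = 2.7
  Lab reports 46 × 0.25 = 11.5
  Discussion 45 × 0.06 = 2.7
  Term project 47 × 0.27 = 12.69
  Capstone 48 × 0.19 = 9.12
Sum = 51.18
Bonus assignment: 51.18 + 3 = 54.18
54.18 < 60 → F

F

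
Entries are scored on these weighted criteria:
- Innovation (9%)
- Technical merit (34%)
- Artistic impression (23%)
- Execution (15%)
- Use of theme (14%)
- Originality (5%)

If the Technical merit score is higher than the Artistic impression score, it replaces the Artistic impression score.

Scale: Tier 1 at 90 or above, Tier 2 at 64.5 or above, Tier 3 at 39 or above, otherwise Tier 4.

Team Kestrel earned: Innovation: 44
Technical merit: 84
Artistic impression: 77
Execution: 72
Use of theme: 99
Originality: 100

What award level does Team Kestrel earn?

Tier 2

Technical merit (84) > Artistic impression (77), so Artistic impression counts as 84.
Weighted total:
  Innovation 44 × 0.09 = 3.96
  Technical merit 84 × 0.34 = 28.56
  Artistic impression 84 × 0.23 = 19.32
  Execution 72 × 0.15 = 10.8
  Use of theme 99 × 0.14 = 13.86
  Originality 100 × 0.05 = 5
Sum = 81.5
81.5 is ≥ 64.5 and < 90 → Tier 2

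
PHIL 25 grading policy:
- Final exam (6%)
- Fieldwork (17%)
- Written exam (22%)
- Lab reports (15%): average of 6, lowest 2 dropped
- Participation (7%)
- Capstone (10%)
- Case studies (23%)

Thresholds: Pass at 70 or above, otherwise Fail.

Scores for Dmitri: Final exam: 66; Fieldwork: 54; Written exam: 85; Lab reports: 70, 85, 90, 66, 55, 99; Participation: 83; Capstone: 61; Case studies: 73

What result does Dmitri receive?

Pass

Lab reports: drop 55, 66 → average of remaining 4 = 344/4 = 86
Weighted total:
  Final exam 66 × 0.06 = 3.96
  Fieldwork 54 × 0.17 = 9.18
  Written exam 85 × 0.22 = 18.7
  Lab reports 86 × 0.15 = 12.9
  Participation 83 × 0.07 = 5.81
  Capstone 61 × 0.1 = 6.1
  Case studies 73 × 0.23 = 16.79
Sum = 73.44
73.44 ≥ 70 → Pass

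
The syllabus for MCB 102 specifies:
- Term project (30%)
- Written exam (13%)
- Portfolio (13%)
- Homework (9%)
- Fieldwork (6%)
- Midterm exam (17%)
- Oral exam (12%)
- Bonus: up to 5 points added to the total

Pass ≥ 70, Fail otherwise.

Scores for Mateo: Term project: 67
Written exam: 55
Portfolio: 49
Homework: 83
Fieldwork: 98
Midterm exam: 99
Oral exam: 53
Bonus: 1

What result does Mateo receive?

Weighted total:
  Term project 67 × 0.3 = 20.1
  Written exam 55 × 0.13 = 7.15
  Portfolio 49 × 0.13 = 6.37
  Homework 83 × 0.09 = 7.47
  Fieldwork 98 × 0.06 = 5.88
  Midterm exam 99 × 0.17 = 16.83
  Oral exam 53 × 0.12 = 6.36
Sum = 70.16
Bonus: 70.16 + 1 = 71.16
71.16 ≥ 70 → Pass

Pass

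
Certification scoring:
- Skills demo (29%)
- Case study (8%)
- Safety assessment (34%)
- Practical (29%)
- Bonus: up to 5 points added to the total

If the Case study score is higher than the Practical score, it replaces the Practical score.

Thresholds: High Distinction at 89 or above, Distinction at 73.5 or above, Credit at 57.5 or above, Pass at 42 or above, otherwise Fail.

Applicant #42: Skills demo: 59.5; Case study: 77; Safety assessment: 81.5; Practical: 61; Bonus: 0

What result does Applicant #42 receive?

Case study (77) > Practical (61), so Practical counts as 77.
Weighted total:
  Skills demo 59.5 × 0.29 = 17.255
  Case study 77 × 0.08 = 6.16
  Safety assessment 81.5 × 0.34 = 27.71
  Practical 77 × 0.29 = 22.33
Sum = 73.455
Bonus: 73.455 + 0 = 73.455
73.455 is ≥ 57.5 and < 73.5 → Credit

Credit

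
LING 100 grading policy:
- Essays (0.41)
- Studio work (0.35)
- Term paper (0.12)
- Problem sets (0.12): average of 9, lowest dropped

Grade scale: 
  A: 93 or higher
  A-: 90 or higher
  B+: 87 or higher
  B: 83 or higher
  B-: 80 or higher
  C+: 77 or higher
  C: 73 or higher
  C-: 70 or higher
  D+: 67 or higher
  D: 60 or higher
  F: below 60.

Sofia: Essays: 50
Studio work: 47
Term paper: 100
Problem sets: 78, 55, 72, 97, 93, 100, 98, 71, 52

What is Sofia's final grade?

Problem sets: drop 52 → average of remaining 8 = 664/8 = 83
Weighted total:
  Essays 50 × 0.41 = 20.5
  Studio work 47 × 0.35 = 16.45
  Term paper 100 × 0.12 = 12
  Problem sets 83 × 0.12 = 9.96
Sum = 58.91
58.91 < 60 → F

F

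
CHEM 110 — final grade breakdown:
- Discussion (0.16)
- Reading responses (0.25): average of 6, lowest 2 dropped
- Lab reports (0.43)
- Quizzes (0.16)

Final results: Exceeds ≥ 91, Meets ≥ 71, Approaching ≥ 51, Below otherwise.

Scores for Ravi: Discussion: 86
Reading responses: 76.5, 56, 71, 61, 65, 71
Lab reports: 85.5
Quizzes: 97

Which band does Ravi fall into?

Reading responses: drop 56, 61 → average of remaining 4 = 283.5/4 = 70.875
Weighted total:
  Discussion 86 × 0.16 = 13.76
  Reading responses 70.875 × 0.25 = 17.71875
  Lab reports 85.5 × 0.43 = 36.765
  Quizzes 97 × 0.16 = 15.52
Sum = 83.76375
83.76375 is ≥ 71 and < 91 → Meets

Meets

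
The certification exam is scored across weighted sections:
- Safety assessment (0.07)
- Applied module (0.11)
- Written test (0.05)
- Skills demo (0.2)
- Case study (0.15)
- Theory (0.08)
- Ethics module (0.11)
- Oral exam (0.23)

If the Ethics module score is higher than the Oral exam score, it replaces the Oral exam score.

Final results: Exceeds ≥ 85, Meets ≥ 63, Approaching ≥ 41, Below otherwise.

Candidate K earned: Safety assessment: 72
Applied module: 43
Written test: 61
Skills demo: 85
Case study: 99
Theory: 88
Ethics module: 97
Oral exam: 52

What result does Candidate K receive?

Meets

Ethics module (97) > Oral exam (52), so Oral exam counts as 97.
Weighted total:
  Safety assessment 72 × 0.07 = 5.04
  Applied module 43 × 0.11 = 4.73
  Written test 61 × 0.05 = 3.05
  Skills demo 85 × 0.2 = 17
  Case study 99 × 0.15 = 14.85
  Theory 88 × 0.08 = 7.04
  Ethics module 97 × 0.11 = 10.67
  Oral exam 97 × 0.23 = 22.31
Sum = 84.69
84.69 is ≥ 63 and < 85 → Meets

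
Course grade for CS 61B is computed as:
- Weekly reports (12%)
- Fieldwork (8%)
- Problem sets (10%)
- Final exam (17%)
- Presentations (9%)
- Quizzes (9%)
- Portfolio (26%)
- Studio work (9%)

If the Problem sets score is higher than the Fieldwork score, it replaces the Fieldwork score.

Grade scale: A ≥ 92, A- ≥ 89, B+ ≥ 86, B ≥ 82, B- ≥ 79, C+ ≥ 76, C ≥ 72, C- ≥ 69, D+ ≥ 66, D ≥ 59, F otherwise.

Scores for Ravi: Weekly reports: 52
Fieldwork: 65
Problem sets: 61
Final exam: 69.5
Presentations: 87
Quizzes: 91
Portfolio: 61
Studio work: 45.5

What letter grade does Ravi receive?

Problem sets (61) ≤ Fieldwork (65), so Fieldwork stays at 65.
Weighted total:
  Weekly reports 52 × 0.12 = 6.24
  Fieldwork 65 × 0.08 = 5.2
  Problem sets 61 × 0.1 = 6.1
  Final exam 69.5 × 0.17 = 11.815
  Presentations 87 × 0.09 = 7.83
  Quizzes 91 × 0.09 = 8.19
  Portfolio 61 × 0.26 = 15.86
  Studio work 45.5 × 0.09 = 4.095
Sum = 65.33
65.33 is ≥ 59 and < 66 → D

D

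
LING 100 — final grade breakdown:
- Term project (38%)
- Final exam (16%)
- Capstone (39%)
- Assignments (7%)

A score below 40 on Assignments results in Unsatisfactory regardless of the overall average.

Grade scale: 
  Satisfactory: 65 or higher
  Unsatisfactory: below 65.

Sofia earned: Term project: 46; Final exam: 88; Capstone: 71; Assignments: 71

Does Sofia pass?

Unsatisfactory

Assignments score 71 ≥ 40: minimum met.
Weighted total:
  Term project 46 × 0.38 = 17.48
  Final exam 88 × 0.16 = 14.08
  Capstone 71 × 0.39 = 27.69
  Assignments 71 × 0.07 = 4.97
Sum = 64.22
64.22 < 65 → Unsatisfactory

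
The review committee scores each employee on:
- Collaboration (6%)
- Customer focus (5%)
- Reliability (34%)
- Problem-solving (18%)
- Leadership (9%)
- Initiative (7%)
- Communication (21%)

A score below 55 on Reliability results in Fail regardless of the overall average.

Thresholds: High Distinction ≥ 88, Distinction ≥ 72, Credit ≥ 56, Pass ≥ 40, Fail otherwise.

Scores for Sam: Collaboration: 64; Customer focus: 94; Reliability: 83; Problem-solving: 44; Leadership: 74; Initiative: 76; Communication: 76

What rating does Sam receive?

Reliability score 83 ≥ 55: minimum met.
Weighted total:
  Collaboration 64 × 0.06 = 3.84
  Customer focus 94 × 0.05 = 4.7
  Reliability 83 × 0.34 = 28.22
  Problem-solving 44 × 0.18 = 7.92
  Leadership 74 × 0.09 = 6.66
  Initiative 76 × 0.07 = 5.32
  Communication 76 × 0.21 = 15.96
Sum = 72.62
72.62 is ≥ 72 and < 88 → Distinction

Distinction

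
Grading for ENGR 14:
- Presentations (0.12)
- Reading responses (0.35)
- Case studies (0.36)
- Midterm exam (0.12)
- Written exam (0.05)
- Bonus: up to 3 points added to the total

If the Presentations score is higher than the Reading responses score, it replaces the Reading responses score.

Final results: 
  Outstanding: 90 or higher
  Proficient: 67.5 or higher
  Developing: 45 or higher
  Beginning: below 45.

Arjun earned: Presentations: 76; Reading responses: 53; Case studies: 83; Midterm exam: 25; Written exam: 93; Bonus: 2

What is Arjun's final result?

Proficient

Presentations (76) > Reading responses (53), so Reading responses counts as 76.
Weighted total:
  Presentations 76 × 0.12 = 9.12
  Reading responses 76 × 0.35 = 26.6
  Case studies 83 × 0.36 = 29.88
  Midterm exam 25 × 0.12 = 3
  Written exam 93 × 0.05 = 4.65
Sum = 73.25
Bonus: 73.25 + 2 = 75.25
75.25 is ≥ 67.5 and < 90 → Proficient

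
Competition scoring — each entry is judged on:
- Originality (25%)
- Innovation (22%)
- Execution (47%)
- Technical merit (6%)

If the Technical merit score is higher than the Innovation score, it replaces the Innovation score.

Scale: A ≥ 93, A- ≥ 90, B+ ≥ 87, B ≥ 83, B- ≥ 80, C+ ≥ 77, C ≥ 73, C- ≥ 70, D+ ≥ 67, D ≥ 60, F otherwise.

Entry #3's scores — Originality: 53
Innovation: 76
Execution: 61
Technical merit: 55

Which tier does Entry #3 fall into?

D

Technical merit (55) ≤ Innovation (76), so Innovation stays at 76.
Weighted total:
  Originality 53 × 0.25 = 13.25
  Innovation 76 × 0.22 = 16.72
  Execution 61 × 0.47 = 28.67
  Technical merit 55 × 0.06 = 3.3
Sum = 61.94
61.94 is ≥ 60 and < 67 → D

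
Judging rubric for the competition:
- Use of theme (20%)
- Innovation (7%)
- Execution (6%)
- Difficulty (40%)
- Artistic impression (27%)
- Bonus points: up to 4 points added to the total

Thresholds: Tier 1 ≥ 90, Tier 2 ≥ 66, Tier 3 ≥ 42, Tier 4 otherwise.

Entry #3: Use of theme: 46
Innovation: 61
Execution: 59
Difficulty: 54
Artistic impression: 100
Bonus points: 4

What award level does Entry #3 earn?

Weighted total:
  Use of theme 46 × 0.2 = 9.2
  Innovation 61 × 0.07 = 4.27
  Execution 59 × 0.06 = 3.54
  Difficulty 54 × 0.4 = 21.6
  Artistic impression 100 × 0.27 = 27
Sum = 65.61
Bonus points: 65.61 + 4 = 69.61
69.61 is ≥ 66 and < 90 → Tier 2

Tier 2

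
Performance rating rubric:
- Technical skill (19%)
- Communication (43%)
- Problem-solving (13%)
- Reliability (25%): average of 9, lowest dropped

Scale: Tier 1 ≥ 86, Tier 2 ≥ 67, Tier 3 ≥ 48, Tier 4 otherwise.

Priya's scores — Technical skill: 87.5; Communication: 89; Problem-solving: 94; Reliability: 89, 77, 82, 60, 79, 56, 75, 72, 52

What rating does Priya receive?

Tier 2

Reliability: drop 52 → average of remaining 8 = 590/8 = 73.75
Weighted total:
  Technical skill 87.5 × 0.19 = 16.625
  Communication 89 × 0.43 = 38.27
  Problem-solving 94 × 0.13 = 12.22
  Reliability 73.75 × 0.25 = 18.4375
Sum = 85.5525
85.5525 is ≥ 67 and < 86 → Tier 2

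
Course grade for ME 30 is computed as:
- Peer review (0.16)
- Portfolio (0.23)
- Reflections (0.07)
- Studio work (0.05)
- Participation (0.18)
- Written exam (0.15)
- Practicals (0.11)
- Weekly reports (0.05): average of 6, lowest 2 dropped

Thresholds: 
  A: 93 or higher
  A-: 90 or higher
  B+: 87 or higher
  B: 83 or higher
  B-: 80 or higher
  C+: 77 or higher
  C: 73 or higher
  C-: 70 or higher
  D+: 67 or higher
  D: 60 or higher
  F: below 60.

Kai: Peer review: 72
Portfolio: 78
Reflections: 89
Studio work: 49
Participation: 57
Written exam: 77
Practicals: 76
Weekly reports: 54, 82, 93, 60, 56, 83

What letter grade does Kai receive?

Weekly reports: drop 54, 56 → average of remaining 4 = 318/4 = 79.5
Weighted total:
  Peer review 72 × 0.16 = 11.52
  Portfolio 78 × 0.23 = 17.94
  Reflections 89 × 0.07 = 6.23
  Studio work 49 × 0.05 = 2.45
  Participation 57 × 0.18 = 10.26
  Written exam 77 × 0.15 = 11.55
  Practicals 76 × 0.11 = 8.36
  Weekly reports 79.5 × 0.05 = 3.975
Sum = 72.285
72.285 is ≥ 70 and < 73 → C-

C-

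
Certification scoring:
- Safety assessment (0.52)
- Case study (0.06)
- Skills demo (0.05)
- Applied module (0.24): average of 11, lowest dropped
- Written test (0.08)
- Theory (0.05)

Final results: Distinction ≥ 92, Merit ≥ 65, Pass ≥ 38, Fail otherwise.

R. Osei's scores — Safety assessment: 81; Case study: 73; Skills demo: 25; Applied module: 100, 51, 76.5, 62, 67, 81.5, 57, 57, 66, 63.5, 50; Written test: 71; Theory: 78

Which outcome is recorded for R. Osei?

Applied module: drop 50 → average of remaining 10 = 681.5/10 = 68.15
Weighted total:
  Safety assessment 81 × 0.52 = 42.12
  Case study 73 × 0.06 = 4.38
  Skills demo 25 × 0.05 = 1.25
  Applied module 68.15 × 0.24 = 16.356
  Written test 71 × 0.08 = 5.68
  Theory 78 × 0.05 = 3.9
Sum = 73.686
73.686 is ≥ 65 and < 92 → Merit

Merit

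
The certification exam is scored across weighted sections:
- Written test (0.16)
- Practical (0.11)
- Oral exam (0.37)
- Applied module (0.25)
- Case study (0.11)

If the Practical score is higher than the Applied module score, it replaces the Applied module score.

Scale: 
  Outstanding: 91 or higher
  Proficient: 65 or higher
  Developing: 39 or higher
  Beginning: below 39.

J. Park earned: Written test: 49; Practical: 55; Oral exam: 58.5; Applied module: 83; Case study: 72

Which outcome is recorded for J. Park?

Developing

Practical (55) ≤ Applied module (83), so Applied module stays at 83.
Weighted total:
  Written test 49 × 0.16 = 7.84
  Practical 55 × 0.11 = 6.05
  Oral exam 58.5 × 0.37 = 21.645
  Applied module 83 × 0.25 = 20.75
  Case study 72 × 0.11 = 7.92
Sum = 64.205
64.205 is ≥ 39 and < 65 → Developing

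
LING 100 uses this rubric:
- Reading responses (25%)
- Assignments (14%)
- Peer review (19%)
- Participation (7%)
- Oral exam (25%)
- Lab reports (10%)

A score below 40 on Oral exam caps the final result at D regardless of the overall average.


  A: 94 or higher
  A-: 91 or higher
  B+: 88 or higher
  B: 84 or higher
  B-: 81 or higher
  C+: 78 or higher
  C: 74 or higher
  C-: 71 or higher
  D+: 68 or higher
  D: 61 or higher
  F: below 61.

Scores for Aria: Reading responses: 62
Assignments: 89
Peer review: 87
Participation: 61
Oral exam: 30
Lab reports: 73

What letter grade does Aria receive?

D

Oral exam score 30 < 40: minimum not met.
Weighted total:
  Reading responses 62 × 0.25 = 15.5
  Assignments 89 × 0.14 = 12.46
  Peer review 87 × 0.19 = 16.53
  Participation 61 × 0.07 = 4.27
  Oral exam 30 × 0.25 = 7.5
  Lab reports 73 × 0.1 = 7.3
Sum = 63.56
63.56 would be D; cap at D applies → D.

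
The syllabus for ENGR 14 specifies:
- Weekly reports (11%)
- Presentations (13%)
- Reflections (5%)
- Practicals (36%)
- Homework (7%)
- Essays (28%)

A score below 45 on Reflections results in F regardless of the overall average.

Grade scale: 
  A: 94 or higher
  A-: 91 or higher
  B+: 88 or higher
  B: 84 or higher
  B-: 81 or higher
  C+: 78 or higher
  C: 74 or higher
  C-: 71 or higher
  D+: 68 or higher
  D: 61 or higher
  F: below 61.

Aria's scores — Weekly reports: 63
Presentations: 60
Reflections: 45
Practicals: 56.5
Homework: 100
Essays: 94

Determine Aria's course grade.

Reflections score 45 ≥ 45: minimum met.
Weighted total:
  Weekly reports 63 × 0.11 = 6.93
  Presentations 60 × 0.13 = 7.8
  Reflections 45 × 0.05 = 2.25
  Practicals 56.5 × 0.36 = 20.34
  Homework 100 × 0.07 = 7
  Essays 94 × 0.28 = 26.32
Sum = 70.64
70.64 is ≥ 68 and < 71 → D+

D+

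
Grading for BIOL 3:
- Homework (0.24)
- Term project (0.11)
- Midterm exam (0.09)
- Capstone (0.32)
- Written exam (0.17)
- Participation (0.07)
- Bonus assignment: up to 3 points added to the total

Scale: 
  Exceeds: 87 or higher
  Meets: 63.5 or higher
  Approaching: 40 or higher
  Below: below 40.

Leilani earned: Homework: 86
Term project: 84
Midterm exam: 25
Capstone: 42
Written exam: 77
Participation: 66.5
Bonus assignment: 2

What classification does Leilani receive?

Weighted total:
  Homework 86 × 0.24 = 20.64
  Term project 84 × 0.11 = 9.24
  Midterm exam 25 × 0.09 = 2.25
  Capstone 42 × 0.32 = 13.44
  Written exam 77 × 0.17 = 13.09
  Participation 66.5 × 0.07 = 4.655
Sum = 63.315
Bonus assignment: 63.315 + 2 = 65.315
65.315 is ≥ 63.5 and < 87 → Meets

Meets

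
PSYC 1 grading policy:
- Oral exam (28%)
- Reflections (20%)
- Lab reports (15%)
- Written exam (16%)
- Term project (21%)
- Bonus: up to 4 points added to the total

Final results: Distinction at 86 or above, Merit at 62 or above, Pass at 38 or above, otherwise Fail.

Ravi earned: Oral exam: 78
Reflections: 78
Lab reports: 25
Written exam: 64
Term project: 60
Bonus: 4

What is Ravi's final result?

Merit

Weighted total:
  Oral exam 78 × 0.28 = 21.84
  Reflections 78 × 0.2 = 15.6
  Lab reports 25 × 0.15 = 3.75
  Written exam 64 × 0.16 = 10.24
  Term project 60 × 0.21 = 12.6
Sum = 64.03
Bonus: 64.03 + 4 = 68.03
68.03 is ≥ 62 and < 86 → Merit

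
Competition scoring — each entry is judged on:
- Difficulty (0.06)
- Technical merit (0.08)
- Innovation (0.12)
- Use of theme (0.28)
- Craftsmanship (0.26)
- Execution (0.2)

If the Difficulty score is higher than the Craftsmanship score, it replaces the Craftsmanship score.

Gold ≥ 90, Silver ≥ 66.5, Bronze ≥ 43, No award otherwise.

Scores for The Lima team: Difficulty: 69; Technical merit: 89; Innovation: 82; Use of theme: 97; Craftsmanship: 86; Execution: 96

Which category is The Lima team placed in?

Difficulty (69) ≤ Craftsmanship (86), so Craftsmanship stays at 86.
Weighted total:
  Difficulty 69 × 0.06 = 4.14
  Technical merit 89 × 0.08 = 7.12
  Innovation 82 × 0.12 = 9.84
  Use of theme 97 × 0.28 = 27.16
  Craftsmanship 86 × 0.26 = 22.36
  Execution 96 × 0.2 = 19.2
Sum = 89.82
89.82 is ≥ 66.5 and < 90 → Silver

Silver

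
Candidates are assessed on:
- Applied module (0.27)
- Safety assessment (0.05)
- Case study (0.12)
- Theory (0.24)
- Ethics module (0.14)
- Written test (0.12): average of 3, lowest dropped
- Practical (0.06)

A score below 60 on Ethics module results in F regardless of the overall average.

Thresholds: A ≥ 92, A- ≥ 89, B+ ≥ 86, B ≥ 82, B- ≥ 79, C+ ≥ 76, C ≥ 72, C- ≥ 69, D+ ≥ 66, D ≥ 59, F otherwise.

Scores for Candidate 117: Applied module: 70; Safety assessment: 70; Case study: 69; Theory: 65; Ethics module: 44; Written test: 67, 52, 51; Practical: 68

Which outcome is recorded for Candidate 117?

Written test: drop 51 → average of remaining 2 = 119/2 = 59.5
Ethics module score 44 < 60: minimum not met.
Weighted total:
  Applied module 70 × 0.27 = 18.9
  Safety assessment 70 × 0.05 = 3.5
  Case study 69 × 0.12 = 8.28
  Theory 65 × 0.24 = 15.6
  Ethics module 44 × 0.14 = 6.16
  Written test 59.5 × 0.12 = 7.14
  Practical 68 × 0.06 = 4.08
Sum = 63.66
Because the Ethics module minimum was not met, the result is F.

F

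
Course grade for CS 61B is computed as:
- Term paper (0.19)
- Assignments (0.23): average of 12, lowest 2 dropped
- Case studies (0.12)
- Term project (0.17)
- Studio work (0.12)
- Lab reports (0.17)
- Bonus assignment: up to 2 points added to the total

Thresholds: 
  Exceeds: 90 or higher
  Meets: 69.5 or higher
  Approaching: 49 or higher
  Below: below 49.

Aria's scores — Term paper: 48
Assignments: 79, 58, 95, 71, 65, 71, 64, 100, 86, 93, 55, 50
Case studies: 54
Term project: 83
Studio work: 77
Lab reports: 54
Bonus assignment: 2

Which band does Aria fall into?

Approaching

Assignments: drop 50, 55 → average of remaining 10 = 782/10 = 78.2
Weighted total:
  Term paper 48 × 0.19 = 9.12
  Assignments 78.2 × 0.23 = 17.986
  Case studies 54 × 0.12 = 6.48
  Term project 83 × 0.17 = 14.11
  Studio work 77 × 0.12 = 9.24
  Lab reports 54 × 0.17 = 9.18
Sum = 66.116
Bonus assignment: 66.116 + 2 = 68.116
68.116 is ≥ 49 and < 69.5 → Approaching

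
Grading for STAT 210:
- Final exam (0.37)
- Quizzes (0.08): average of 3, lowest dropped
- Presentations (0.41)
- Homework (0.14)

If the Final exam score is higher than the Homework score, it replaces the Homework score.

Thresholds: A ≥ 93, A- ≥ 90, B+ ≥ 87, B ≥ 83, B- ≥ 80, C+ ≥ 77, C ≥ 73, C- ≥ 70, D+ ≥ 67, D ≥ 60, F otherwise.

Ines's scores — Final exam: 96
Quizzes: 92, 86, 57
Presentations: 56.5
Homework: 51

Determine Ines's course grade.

Quizzes: drop 57 → average of remaining 2 = 178/2 = 89
Final exam (96) > Homework (51), so Homework counts as 96.
Weighted total:
  Final exam 96 × 0.37 = 35.52
  Quizzes 89 × 0.08 = 7.12
  Presentations 56.5 × 0.41 = 23.165
  Homework 96 × 0.14 = 13.44
Sum = 79.245
79.245 is ≥ 77 and < 80 → C+

C+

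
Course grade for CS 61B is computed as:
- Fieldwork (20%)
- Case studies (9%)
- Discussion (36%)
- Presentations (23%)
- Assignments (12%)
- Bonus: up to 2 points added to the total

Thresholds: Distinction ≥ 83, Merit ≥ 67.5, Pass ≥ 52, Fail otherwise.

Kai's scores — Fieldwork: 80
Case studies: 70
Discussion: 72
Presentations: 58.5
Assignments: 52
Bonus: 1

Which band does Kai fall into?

Merit

Weighted total:
  Fieldwork 80 × 0.2 = 16
  Case studies 70 × 0.09 = 6.3
  Discussion 72 × 0.36 = 25.92
  Presentations 58.5 × 0.23 = 13.455
  Assignments 52 × 0.12 = 6.24
Sum = 67.915
Bonus: 67.915 + 1 = 68.915
68.915 is ≥ 67.5 and < 83 → Merit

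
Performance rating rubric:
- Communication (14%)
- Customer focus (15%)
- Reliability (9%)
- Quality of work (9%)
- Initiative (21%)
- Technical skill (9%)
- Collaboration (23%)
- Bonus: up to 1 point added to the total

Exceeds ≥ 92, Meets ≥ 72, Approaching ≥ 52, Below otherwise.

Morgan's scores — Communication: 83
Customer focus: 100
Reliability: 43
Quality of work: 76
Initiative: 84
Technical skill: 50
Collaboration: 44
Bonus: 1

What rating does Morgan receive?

Weighted total:
  Communication 83 × 0.14 = 11.62
  Customer focus 100 × 0.15 = 15
  Reliability 43 × 0.09 = 3.87
  Quality of work 76 × 0.09 = 6.84
  Initiative 84 × 0.21 = 17.64
  Technical skill 50 × 0.09 = 4.5
  Collaboration 44 × 0.23 = 10.12
Sum = 69.59
Bonus: 69.59 + 1 = 70.59
70.59 is ≥ 52 and < 72 → Approaching

Approaching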